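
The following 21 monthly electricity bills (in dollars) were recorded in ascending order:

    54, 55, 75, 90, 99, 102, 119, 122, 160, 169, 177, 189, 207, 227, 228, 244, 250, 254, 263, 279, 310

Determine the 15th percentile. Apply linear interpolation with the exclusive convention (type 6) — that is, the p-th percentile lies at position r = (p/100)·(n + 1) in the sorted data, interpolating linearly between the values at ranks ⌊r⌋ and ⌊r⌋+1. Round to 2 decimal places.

n = 21.
r = (15/100)·(21 + 1) = 3.3.
Rank 3 is 75 and rank 4 is 90.
Interpolate: 75 + 0.3·(90 − 75) = 75 + 0.3·15 = 79.5.

79.50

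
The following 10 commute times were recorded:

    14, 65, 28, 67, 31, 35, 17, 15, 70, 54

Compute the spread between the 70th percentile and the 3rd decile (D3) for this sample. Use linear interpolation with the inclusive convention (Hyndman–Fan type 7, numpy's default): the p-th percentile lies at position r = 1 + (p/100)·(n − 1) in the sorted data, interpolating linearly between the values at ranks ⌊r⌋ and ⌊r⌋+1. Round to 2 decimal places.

32.60

Sorted: 14, 15, 17, 28, 31, 35, 54, 65, 67, 70.
n = 10.
P30: r = 3.7; ranks 3–4 are 17, 28; interpolating gives 24.7.
P70: r = 7.3; ranks 7–8 are 54, 65; interpolating gives 57.3.
Difference: 57.3 − 24.7 = 32.6.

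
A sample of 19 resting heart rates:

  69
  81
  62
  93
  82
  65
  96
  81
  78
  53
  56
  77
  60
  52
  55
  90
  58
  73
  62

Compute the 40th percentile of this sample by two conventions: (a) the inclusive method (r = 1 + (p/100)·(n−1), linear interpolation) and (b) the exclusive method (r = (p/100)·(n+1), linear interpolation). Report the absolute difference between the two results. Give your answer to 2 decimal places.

Sorted: 52, 53, 55, 56, 58, 60, 62, 62, 65, 69, 73, 77, 78, 81, 81, 82, 90, 93, 96.
n = 19.
(a) r = 8.2; between ranks 8 (62) and 9 (65): 62.6.
(b) r = 8 → value at rank 8 = 62.
|62.6 − 62| = 0.6.

0.60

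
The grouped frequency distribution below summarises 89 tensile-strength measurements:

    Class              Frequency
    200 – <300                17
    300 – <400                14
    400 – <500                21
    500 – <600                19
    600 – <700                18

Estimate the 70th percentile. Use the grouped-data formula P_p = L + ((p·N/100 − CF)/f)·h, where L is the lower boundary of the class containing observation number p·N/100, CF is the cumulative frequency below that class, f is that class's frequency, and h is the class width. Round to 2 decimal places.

554.21

N = 89; target position k = 70/100 · 89 = 62.3.
Cumulative frequencies: 17, 31, 52, 71, 89.
Observation 62.3 falls in the class 500 – <600.
L = 500, CF = 52, f = 19, h = 100.
P70 = 500 + ((62.3 − 52)/19)·100 = 500 + 54.2105 = 554.211.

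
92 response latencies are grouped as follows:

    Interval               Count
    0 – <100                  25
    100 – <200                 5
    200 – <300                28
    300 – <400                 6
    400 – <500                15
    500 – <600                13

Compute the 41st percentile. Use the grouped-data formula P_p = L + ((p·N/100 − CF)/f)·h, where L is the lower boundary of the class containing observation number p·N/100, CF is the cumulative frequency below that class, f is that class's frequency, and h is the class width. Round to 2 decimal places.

227.57

N = 92; target position k = 41/100 · 92 = 37.72.
Cumulative frequencies: 25, 30, 58, 64, 79, 92.
Observation 37.72 falls in the class 200 – <300.
L = 200, CF = 30, f = 28, h = 100.
P41 = 200 + ((37.72 − 30)/28)·100 = 200 + 27.5714 = 227.571.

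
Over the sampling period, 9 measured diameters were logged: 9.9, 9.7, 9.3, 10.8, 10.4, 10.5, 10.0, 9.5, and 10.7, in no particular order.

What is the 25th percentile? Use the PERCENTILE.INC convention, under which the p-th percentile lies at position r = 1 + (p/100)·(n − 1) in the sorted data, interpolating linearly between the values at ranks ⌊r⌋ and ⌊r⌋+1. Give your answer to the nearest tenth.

9.7

Sorted: 9.3, 9.5, 9.7, 9.9, 10.0, 10.4, 10.5, 10.7, 10.8.
n = 9.
r = 1 + (25/100)·(9 − 1) = 1 + 2 = 3.
r is an integer, so P25 is the value at rank 3: 9.7.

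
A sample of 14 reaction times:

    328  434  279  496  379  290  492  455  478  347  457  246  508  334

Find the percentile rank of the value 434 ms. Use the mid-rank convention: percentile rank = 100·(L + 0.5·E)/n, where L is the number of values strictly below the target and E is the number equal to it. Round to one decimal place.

53.6

Sorted: 246, 279, 290, 328, 334, 347, 379, 434, 455, 457, 478, 492, 496, 508.
Count below 434: L = 7; count equal: E = 1; n = 14.
Percentile rank = 100·(7 + 0.5·1)/14 = 100·7.5/14 = 53.57.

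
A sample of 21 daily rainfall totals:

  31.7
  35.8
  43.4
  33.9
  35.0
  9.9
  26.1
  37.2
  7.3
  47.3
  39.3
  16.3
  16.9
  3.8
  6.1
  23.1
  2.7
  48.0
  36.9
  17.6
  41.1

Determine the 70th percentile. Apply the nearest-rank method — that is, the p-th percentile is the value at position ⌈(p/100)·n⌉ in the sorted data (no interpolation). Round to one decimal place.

36.9

Sorted: 2.7, 3.8, 6.1, 7.3, 9.9, 16.3, 16.9, 17.6, 23.1, 26.1, 31.7, 33.9, 35.0, 35.8, 36.9, 37.2, 39.3, 41.1, 43.4, 47.3, 48.0.
n = 21.
Position = ⌈70/100 · 21⌉ = ⌈14.7⌉ = 15.
The value at rank 15 is 36.9.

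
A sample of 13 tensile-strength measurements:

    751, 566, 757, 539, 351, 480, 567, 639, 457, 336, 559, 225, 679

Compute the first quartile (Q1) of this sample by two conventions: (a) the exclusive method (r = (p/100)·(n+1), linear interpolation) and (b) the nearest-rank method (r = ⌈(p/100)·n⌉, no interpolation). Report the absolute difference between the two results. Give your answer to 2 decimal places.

Sorted: 225, 336, 351, 457, 480, 539, 559, 566, 567, 639, 679, 751, 757.
n = 13.
(a) r = 3.5; between ranks 3 (351) and 4 (457): 404.
(b) the nearest-rank method: rank 4 → 457.
|404 − 457| = 53.

53.00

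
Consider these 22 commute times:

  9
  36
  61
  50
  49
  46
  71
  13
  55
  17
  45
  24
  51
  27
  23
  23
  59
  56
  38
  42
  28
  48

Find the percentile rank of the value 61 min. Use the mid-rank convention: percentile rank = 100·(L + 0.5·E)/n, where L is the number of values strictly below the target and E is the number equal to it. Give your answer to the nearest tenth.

Sorted: 9, 13, 17, 23, 23, 24, 27, 28, 36, 38, 42, 45, 46, 48, 49, 50, 51, 55, 56, 59, 61, 71.
Count below 61: L = 20; count equal: E = 1; n = 22.
Percentile rank = 100·(20 + 0.5·1)/22 = 100·20.5/22 = 93.18.

93.2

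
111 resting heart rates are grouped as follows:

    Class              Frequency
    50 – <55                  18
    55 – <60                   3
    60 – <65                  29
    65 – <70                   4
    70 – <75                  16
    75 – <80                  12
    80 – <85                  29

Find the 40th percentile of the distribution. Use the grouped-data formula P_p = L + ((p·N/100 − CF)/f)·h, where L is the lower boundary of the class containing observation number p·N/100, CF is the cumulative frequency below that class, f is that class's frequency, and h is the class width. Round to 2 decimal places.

64.03

N = 111; target position k = 40/100 · 111 = 44.4.
Cumulative frequencies: 18, 21, 50, 54, 70, 82, 111.
Observation 44.4 falls in the class 60 – <65.
L = 60, CF = 21, f = 29, h = 5.
P40 = 60 + ((44.4 − 21)/29)·5 = 60 + 4.03448 = 64.0345.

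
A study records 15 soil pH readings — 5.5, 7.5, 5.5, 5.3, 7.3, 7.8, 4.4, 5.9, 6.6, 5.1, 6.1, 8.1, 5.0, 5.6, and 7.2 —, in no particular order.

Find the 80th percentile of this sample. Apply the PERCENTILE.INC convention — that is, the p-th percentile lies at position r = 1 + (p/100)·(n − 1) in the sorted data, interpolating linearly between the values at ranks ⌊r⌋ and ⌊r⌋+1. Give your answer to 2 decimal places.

7.34

Sorted: 4.4, 5.0, 5.1, 5.3, 5.5, 5.5, 5.6, 5.9, 6.1, 6.6, 7.2, 7.3, 7.5, 7.8, 8.1.
n = 15.
r = 1 + (80/100)·(15 − 1) = 1 + 11.2 = 12.2.
Rank 12 is 7.3 and rank 13 is 7.5.
Interpolate: 7.3 + 0.2·(7.5 − 7.3) = 7.3 + 0.2·0.2 = 7.34.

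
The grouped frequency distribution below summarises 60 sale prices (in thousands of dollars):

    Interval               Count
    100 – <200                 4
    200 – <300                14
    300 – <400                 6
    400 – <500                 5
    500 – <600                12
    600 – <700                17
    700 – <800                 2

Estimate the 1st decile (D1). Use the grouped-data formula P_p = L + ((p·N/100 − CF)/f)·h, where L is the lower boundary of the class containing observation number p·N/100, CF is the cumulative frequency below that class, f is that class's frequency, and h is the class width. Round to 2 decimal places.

N = 60; target position k = 10/100 · 60 = 6.
Cumulative frequencies: 4, 18, 24, 29, 41, 58, 60.
Observation 6 falls in the class 200 – <300.
L = 200, CF = 4, f = 14, h = 100.
P10 = 200 + ((6 − 4)/14)·100 = 200 + 14.2857 = 214.286.

214.29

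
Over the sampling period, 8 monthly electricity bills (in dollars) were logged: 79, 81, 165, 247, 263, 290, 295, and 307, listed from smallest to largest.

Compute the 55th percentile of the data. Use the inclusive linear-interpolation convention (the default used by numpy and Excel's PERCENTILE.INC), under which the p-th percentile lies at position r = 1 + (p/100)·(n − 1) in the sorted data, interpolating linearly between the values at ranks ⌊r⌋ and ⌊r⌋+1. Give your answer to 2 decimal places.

n = 8.
r = 1 + (55/100)·(8 − 1) = 1 + 3.85 = 4.85.
Rank 4 is 247 and rank 5 is 263.
Interpolate: 247 + 0.85·(263 − 247) = 247 + 0.85·16 = 260.6.

260.60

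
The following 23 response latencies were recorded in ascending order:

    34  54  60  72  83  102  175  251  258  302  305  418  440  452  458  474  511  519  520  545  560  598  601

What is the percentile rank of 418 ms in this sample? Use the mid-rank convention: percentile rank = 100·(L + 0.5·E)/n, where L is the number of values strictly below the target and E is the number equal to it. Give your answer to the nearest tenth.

50.0

Count below 418: L = 11; count equal: E = 1; n = 23.
Percentile rank = 100·(11 + 0.5·1)/23 = 100·11.5/23 = 50.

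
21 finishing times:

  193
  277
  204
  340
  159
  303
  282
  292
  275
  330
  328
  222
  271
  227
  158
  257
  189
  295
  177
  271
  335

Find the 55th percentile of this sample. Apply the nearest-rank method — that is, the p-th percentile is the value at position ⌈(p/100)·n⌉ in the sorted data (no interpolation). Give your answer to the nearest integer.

275

Sorted: 158, 159, 177, 189, 193, 204, 222, 227, 257, 271, 271, 275, 277, 282, 292, 295, 303, 328, 330, 335, 340.
n = 21.
Position = ⌈55/100 · 21⌉ = ⌈11.55⌉ = 12.
The value at rank 12 is 275.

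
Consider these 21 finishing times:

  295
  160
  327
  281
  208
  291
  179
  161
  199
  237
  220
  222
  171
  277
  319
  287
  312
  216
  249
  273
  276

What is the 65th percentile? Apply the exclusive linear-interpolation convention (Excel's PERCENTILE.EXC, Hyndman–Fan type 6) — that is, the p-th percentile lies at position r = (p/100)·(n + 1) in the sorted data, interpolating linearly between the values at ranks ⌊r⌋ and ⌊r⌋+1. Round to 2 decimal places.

278.20

Sorted: 160, 161, 171, 179, 199, 208, 216, 220, 222, 237, 249, 273, 276, 277, 281, 287, 291, 295, 312, 319, 327.
n = 21.
r = (65/100)·(21 + 1) = 14.3.
Rank 14 is 277 and rank 15 is 281.
Interpolate: 277 + 0.3·(281 − 277) = 277 + 0.3·4 = 278.2.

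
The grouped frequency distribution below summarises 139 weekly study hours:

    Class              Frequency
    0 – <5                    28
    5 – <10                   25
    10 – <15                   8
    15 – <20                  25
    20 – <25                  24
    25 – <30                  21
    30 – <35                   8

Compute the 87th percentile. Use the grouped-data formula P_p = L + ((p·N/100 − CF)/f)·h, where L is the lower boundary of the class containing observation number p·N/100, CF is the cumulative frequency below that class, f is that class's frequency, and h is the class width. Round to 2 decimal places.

27.60

N = 139; target position k = 87/100 · 139 = 120.93.
Cumulative frequencies: 28, 53, 61, 86, 110, 131, 139.
Observation 120.93 falls in the class 25 – <30.
L = 25, CF = 110, f = 21, h = 5.
P87 = 25 + ((120.93 − 110)/21)·5 = 25 + 2.60238 = 27.6024.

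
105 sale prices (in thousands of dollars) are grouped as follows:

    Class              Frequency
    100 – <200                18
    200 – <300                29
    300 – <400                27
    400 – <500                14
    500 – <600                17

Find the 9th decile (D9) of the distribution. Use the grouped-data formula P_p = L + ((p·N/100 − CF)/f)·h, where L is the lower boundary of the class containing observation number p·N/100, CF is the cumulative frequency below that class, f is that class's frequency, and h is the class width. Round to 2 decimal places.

538.24

N = 105; target position k = 90/100 · 105 = 94.5.
Cumulative frequencies: 18, 47, 74, 88, 105.
Observation 94.5 falls in the class 500 – <600.
L = 500, CF = 88, f = 17, h = 100.
P90 = 500 + ((94.5 − 88)/17)·100 = 500 + 38.2353 = 538.235.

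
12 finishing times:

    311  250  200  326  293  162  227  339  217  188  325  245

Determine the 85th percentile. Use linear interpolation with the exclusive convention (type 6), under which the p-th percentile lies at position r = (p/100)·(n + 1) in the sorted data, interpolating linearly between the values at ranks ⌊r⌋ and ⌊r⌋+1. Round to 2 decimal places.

326.65

Sorted: 162, 188, 200, 217, 227, 245, 250, 293, 311, 325, 326, 339.
n = 12.
r = (85/100)·(12 + 1) = 11.05.
Rank 11 is 326 and rank 12 is 339.
Interpolate: 326 + 0.05·(339 − 326) = 326 + 0.05·13 = 326.65.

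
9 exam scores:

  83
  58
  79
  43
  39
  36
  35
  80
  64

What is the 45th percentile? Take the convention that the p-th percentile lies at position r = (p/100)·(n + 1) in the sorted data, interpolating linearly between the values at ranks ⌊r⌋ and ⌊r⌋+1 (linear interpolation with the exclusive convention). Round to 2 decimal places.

50.50

Sorted: 35, 36, 39, 43, 58, 64, 79, 80, 83.
n = 9.
r = (45/100)·(9 + 1) = 4.5.
Rank 4 is 43 and rank 5 is 58.
Interpolate: 43 + 0.5·(58 − 43) = 43 + 0.5·15 = 50.5.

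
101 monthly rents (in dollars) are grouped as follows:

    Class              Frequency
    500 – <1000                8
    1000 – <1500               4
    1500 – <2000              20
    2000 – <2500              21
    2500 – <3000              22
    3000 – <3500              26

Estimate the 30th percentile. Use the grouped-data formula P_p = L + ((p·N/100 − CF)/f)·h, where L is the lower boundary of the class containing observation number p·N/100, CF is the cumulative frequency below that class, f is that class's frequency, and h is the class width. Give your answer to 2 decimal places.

1957.50

N = 101; target position k = 30/100 · 101 = 30.3.
Cumulative frequencies: 8, 12, 32, 53, 75, 101.
Observation 30.3 falls in the class 1500 – <2000.
L = 1500, CF = 12, f = 20, h = 500.
P30 = 1500 + ((30.3 − 12)/20)·500 = 1500 + 457.5 = 1957.5.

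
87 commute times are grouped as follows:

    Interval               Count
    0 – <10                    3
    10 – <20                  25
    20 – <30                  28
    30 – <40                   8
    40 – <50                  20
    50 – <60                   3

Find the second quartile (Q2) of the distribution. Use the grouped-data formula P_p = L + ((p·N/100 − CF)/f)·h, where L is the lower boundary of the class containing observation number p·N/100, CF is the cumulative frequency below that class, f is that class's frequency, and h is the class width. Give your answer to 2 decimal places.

25.54

N = 87; target position k = 50/100 · 87 = 43.5.
Cumulative frequencies: 3, 28, 56, 64, 84, 87.
Observation 43.5 falls in the class 20 – <30.
L = 20, CF = 28, f = 28, h = 10.
P50 = 20 + ((43.5 − 28)/28)·10 = 20 + 5.53571 = 25.5357.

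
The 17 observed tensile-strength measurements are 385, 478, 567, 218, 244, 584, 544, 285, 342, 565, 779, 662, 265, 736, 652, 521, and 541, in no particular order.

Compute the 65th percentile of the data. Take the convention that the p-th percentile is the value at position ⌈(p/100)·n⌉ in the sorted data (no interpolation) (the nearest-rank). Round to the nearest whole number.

567

Sorted: 218, 244, 265, 285, 342, 385, 478, 521, 541, 544, 565, 567, 584, 652, 662, 736, 779.
n = 17.
Position = ⌈65/100 · 17⌉ = ⌈11.05⌉ = 12.
The value at rank 12 is 567.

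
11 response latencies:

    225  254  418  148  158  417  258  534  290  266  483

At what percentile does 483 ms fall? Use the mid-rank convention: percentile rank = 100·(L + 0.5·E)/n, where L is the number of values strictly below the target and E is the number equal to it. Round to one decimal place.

86.4

Sorted: 148, 158, 225, 254, 258, 266, 290, 417, 418, 483, 534.
Count below 483: L = 9; count equal: E = 1; n = 11.
Percentile rank = 100·(9 + 0.5·1)/11 = 100·9.5/11 = 86.36.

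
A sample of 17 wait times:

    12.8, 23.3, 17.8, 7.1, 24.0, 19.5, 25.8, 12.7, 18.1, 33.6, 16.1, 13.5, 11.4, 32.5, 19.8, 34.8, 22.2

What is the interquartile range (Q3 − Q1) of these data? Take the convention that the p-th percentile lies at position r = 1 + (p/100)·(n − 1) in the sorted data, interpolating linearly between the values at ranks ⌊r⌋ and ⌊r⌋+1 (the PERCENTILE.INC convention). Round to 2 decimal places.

10.50

Sorted: 7.1, 11.4, 12.7, 12.8, 13.5, 16.1, 17.8, 18.1, 19.5, 19.8, 22.2, 23.3, 24.0, 25.8, 32.5, 33.6, 34.8.
n = 17.
P25: r = 5 (integer) → 13.5.
P75: r = 13 (integer) → 24.
Difference: 24 − 13.5 = 10.5.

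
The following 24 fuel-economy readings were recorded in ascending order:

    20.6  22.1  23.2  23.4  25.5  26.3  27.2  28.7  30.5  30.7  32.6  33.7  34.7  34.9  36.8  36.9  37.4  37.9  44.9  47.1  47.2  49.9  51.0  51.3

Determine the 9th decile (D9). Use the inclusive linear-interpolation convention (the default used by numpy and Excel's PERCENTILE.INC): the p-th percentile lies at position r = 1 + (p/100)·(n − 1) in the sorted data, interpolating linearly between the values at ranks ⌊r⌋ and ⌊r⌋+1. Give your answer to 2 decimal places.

n = 24.
r = 1 + (90/100)·(24 − 1) = 1 + 20.7 = 21.7.
Rank 21 is 47.2 and rank 22 is 49.9.
Interpolate: 47.2 + 0.7·(49.9 − 47.2) = 47.2 + 0.7·2.7 = 49.09.

49.09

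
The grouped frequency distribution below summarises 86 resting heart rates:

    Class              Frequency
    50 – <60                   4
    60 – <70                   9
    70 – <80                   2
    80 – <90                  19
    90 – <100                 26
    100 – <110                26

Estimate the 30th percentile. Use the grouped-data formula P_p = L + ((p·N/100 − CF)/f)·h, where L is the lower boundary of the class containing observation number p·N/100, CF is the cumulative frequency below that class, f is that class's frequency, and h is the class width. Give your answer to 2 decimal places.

85.68

N = 86; target position k = 30/100 · 86 = 25.8.
Cumulative frequencies: 4, 13, 15, 34, 60, 86.
Observation 25.8 falls in the class 80 – <90.
L = 80, CF = 15, f = 19, h = 10.
P30 = 80 + ((25.8 − 15)/19)·10 = 80 + 5.68421 = 85.6842.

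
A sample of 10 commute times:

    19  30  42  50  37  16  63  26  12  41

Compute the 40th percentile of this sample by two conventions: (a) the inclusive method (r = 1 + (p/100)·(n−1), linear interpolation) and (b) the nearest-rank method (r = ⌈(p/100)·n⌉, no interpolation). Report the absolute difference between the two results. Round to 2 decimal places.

2.40

Sorted: 12, 16, 19, 26, 30, 37, 41, 42, 50, 63.
n = 10.
(a) r = 4.6; between ranks 4 (26) and 5 (30): 28.4.
(b) the nearest-rank method: rank 4 → 26.
|28.4 − 26| = 2.4.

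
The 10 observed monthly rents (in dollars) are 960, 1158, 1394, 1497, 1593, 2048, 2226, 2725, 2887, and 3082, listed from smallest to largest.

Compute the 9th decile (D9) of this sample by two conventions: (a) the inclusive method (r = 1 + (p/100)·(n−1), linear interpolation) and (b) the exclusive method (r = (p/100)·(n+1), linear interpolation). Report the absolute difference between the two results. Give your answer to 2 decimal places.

n = 10.
(a) r = 9.1; between ranks 9 (2887) and 10 (3082): 2906.5.
(b) r = 9.9; between ranks 9 (2887) and 10 (3082): 3062.5.
|2906.5 − 3062.5| = 156.

156.00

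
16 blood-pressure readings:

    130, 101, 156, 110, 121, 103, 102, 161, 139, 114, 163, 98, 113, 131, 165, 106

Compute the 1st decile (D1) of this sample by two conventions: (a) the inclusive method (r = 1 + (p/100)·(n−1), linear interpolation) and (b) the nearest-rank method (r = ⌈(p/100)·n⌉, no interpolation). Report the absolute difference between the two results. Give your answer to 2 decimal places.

Sorted: 98, 101, 102, 103, 106, 110, 113, 114, 121, 130, 131, 139, 156, 161, 163, 165.
n = 16.
(a) r = 2.5; between ranks 2 (101) and 3 (102): 101.5.
(b) the nearest-rank method: rank 2 → 101.
|101.5 − 101| = 0.5.

0.50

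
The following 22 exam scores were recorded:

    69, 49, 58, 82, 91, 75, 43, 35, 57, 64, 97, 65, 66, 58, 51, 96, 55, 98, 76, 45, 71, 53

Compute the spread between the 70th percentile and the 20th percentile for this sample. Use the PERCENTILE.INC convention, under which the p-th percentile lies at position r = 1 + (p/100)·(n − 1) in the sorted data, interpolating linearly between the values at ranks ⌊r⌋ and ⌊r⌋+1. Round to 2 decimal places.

Sorted: 35, 43, 45, 49, 51, 53, 55, 57, 58, 58, 64, 65, 66, 69, 71, 75, 76, 82, 91, 96, 97, 98.
n = 22.
P20: r = 5.2; ranks 5–6 are 51, 53; interpolating gives 51.4.
P70: r = 15.7; ranks 15–16 are 71, 75; interpolating gives 73.8.
Difference: 73.8 − 51.4 = 22.4.

22.40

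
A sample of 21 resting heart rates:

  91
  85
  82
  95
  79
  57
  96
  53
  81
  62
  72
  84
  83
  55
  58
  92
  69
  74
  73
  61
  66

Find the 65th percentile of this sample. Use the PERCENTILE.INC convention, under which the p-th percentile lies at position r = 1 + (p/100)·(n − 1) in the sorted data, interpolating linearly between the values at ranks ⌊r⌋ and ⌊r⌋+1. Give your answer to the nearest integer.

Sorted: 53, 55, 57, 58, 61, 62, 66, 69, 72, 73, 74, 79, 81, 82, 83, 84, 85, 91, 92, 95, 96.
n = 21.
r = 1 + (65/100)·(21 − 1) = 1 + 13 = 14.
r is an integer, so P65 is the value at rank 14: 82.

82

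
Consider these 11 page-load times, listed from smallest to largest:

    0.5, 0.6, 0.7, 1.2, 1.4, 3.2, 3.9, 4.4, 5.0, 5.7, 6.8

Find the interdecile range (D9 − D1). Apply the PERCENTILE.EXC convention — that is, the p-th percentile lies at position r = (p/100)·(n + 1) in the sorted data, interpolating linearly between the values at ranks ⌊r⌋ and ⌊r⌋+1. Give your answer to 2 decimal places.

n = 11.
P10: r = 1.2; ranks 1–2 are 0.5, 0.6; interpolating gives 0.52.
P90: r = 10.8; ranks 10–11 are 5.7, 6.8; interpolating gives 6.58.
Difference: 6.58 − 0.52 = 6.06.

6.06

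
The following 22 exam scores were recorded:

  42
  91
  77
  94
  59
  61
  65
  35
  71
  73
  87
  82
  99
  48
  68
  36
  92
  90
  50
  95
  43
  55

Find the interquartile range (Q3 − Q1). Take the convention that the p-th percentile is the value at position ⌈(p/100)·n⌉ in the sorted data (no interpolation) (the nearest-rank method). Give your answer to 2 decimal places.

Sorted: 35, 36, 42, 43, 48, 50, 55, 59, 61, 65, 68, 71, 73, 77, 82, 87, 90, 91, 92, 94, 95, 99.
n = 22.
P25: rank ⌈25/100·22⌉ = 6 → 50.
P75: rank ⌈75/100·22⌉ = 17 → 90.
Difference: 90 − 50 = 40.

40.00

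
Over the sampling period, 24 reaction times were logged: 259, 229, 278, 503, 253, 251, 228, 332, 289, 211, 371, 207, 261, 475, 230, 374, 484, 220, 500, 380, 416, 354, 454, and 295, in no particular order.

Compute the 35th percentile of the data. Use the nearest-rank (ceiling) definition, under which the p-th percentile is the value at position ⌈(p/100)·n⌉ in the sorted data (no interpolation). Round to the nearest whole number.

Sorted: 207, 211, 220, 228, 229, 230, 251, 253, 259, 261, 278, 289, 295, 332, 354, 371, 374, 380, 416, 454, 475, 484, 500, 503.
n = 24.
Position = ⌈35/100 · 24⌉ = ⌈8.4⌉ = 9.
The value at rank 9 is 259.

259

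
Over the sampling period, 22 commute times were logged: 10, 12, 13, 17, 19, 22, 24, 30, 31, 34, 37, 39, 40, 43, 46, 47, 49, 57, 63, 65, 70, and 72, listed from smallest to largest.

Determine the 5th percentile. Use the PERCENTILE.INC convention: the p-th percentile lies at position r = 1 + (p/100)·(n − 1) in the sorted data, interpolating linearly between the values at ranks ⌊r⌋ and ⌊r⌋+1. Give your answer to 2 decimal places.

12.05

n = 22.
r = 1 + (5/100)·(22 − 1) = 1 + 1.05 = 2.05.
Rank 2 is 12 and rank 3 is 13.
Interpolate: 12 + 0.05·(13 − 12) = 12 + 0.05·1 = 12.05.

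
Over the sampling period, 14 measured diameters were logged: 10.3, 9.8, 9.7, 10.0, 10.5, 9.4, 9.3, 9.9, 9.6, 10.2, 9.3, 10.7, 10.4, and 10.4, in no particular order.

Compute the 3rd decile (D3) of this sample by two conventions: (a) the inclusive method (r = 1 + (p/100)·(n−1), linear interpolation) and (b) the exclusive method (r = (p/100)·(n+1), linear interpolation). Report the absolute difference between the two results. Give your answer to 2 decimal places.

Sorted: 9.3, 9.3, 9.4, 9.6, 9.7, 9.8, 9.9, 10.0, 10.2, 10.3, 10.4, 10.4, 10.5, 10.7.
n = 14.
(a) r = 4.9; between ranks 4 (9.6) and 5 (9.7): 9.69.
(b) r = 4.5; between ranks 4 (9.6) and 5 (9.7): 9.65.
|9.69 − 9.65| = 0.04.

0.04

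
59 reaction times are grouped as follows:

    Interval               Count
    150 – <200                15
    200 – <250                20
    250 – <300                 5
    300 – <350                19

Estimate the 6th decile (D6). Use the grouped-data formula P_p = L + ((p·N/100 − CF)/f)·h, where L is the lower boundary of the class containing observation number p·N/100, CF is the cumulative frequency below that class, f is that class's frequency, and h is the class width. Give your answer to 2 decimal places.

254.00

N = 59; target position k = 60/100 · 59 = 35.4.
Cumulative frequencies: 15, 35, 40, 59.
Observation 35.4 falls in the class 250 – <300.
L = 250, CF = 35, f = 5, h = 50.
P60 = 250 + ((35.4 − 35)/5)·50 = 250 + 4 = 254.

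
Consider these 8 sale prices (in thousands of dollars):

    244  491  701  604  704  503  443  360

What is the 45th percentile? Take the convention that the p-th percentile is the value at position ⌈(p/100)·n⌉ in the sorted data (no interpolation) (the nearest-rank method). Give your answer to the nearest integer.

491

Sorted: 244, 360, 443, 491, 503, 604, 701, 704.
n = 8.
Position = ⌈45/100 · 8⌉ = ⌈3.6⌉ = 4.
The value at rank 4 is 491.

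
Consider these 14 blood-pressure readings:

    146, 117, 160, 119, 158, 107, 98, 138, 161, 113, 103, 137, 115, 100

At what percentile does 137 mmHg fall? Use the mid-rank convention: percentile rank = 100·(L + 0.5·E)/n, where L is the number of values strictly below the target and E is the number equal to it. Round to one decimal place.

Sorted: 98, 100, 103, 107, 113, 115, 117, 119, 137, 138, 146, 158, 160, 161.
Count below 137: L = 8; count equal: E = 1; n = 14.
Percentile rank = 100·(8 + 0.5·1)/14 = 100·8.5/14 = 60.71.

60.7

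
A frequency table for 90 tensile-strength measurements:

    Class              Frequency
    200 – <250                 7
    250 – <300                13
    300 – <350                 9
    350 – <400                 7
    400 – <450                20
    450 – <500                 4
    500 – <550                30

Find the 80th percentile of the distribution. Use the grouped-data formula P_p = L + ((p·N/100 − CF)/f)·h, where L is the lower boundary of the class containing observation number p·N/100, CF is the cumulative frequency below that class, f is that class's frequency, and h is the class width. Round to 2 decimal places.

520.00

N = 90; target position k = 80/100 · 90 = 72.
Cumulative frequencies: 7, 20, 29, 36, 56, 60, 90.
Observation 72 falls in the class 500 – <550.
L = 500, CF = 60, f = 30, h = 50.
P80 = 500 + ((72 − 60)/30)·50 = 500 + 20 = 520.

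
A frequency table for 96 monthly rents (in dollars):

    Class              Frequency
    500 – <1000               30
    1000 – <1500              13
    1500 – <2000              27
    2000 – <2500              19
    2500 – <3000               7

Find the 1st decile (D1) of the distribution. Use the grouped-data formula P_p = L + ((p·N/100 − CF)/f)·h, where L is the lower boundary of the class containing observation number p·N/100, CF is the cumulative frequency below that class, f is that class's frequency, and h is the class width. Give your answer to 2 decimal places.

N = 96; target position k = 10/100 · 96 = 9.6.
Cumulative frequencies: 30, 43, 70, 89, 96.
Observation 9.6 falls in the class 500 – <1000.
L = 500, CF = 0, f = 30, h = 500.
P10 = 500 + ((9.6 − 0)/30)·500 = 500 + 160 = 660.

660.00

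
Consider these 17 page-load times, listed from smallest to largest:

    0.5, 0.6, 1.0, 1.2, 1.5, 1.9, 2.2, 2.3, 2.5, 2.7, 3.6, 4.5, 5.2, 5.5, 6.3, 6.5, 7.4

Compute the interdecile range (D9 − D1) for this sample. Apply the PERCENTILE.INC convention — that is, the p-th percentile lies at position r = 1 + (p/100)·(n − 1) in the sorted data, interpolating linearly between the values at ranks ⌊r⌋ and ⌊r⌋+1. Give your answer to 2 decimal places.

n = 17.
P10: r = 2.6; ranks 2–3 are 0.6, 1.0; interpolating gives 0.84.
P90: r = 15.4; ranks 15–16 are 6.3, 6.5; interpolating gives 6.38.
Difference: 6.38 − 0.84 = 5.54.

5.54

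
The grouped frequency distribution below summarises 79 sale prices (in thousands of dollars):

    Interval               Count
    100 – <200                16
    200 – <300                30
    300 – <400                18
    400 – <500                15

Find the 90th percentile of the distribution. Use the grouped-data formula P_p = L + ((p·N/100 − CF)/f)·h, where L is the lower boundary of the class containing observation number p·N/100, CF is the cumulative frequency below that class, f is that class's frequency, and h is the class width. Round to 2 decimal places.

447.33

N = 79; target position k = 90/100 · 79 = 71.1.
Cumulative frequencies: 16, 46, 64, 79.
Observation 71.1 falls in the class 400 – <500.
L = 400, CF = 64, f = 15, h = 100.
P90 = 400 + ((71.1 − 64)/15)·100 = 400 + 47.3333 = 447.333.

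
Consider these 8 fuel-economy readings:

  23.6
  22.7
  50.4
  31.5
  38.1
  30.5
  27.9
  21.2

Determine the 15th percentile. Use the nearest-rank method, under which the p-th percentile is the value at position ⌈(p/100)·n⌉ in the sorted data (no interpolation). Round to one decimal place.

Sorted: 21.2, 22.7, 23.6, 27.9, 30.5, 31.5, 38.1, 50.4.
n = 8.
Position = ⌈15/100 · 8⌉ = ⌈1.2⌉ = 2.
The value at rank 2 is 22.7.

22.7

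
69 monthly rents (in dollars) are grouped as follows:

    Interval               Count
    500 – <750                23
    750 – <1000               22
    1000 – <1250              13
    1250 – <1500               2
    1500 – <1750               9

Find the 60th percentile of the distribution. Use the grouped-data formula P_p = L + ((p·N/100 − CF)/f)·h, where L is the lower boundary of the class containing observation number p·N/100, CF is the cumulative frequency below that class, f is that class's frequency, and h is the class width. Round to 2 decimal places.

959.09

N = 69; target position k = 60/100 · 69 = 41.4.
Cumulative frequencies: 23, 45, 58, 60, 69.
Observation 41.4 falls in the class 750 – <1000.
L = 750, CF = 23, f = 22, h = 250.
P60 = 750 + ((41.4 − 23)/22)·250 = 750 + 209.091 = 959.091.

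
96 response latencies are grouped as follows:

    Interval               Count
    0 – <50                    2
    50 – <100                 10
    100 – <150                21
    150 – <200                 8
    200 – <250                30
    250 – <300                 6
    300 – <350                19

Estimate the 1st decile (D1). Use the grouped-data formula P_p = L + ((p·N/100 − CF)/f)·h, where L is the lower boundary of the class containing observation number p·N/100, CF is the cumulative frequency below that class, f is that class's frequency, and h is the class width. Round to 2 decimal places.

N = 96; target position k = 10/100 · 96 = 9.6.
Cumulative frequencies: 2, 12, 33, 41, 71, 77, 96.
Observation 9.6 falls in the class 50 – <100.
L = 50, CF = 2, f = 10, h = 50.
P10 = 50 + ((9.6 − 2)/10)·50 = 50 + 38 = 88.

88.00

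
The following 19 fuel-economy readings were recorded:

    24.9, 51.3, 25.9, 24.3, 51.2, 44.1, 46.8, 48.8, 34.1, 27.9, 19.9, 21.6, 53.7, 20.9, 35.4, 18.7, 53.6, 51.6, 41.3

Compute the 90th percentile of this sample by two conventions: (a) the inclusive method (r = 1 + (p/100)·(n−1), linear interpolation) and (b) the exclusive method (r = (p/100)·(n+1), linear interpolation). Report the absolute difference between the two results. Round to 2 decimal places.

Sorted: 18.7, 19.9, 20.9, 21.6, 24.3, 24.9, 25.9, 27.9, 34.1, 35.4, 41.3, 44.1, 46.8, 48.8, 51.2, 51.3, 51.6, 53.6, 53.7.
n = 19.
(a) r = 17.2; between ranks 17 (51.6) and 18 (53.6): 52.
(b) r = 18 → value at rank 18 = 53.6.
|52 − 53.6| = 1.6.

1.60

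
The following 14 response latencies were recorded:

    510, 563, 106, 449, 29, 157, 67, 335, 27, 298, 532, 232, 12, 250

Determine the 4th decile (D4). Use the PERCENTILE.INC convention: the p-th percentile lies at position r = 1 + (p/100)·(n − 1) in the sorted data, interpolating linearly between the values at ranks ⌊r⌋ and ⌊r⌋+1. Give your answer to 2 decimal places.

Sorted: 12, 27, 29, 67, 106, 157, 232, 250, 298, 335, 449, 510, 532, 563.
n = 14.
r = 1 + (40/100)·(14 − 1) = 1 + 5.2 = 6.2.
Rank 6 is 157 and rank 7 is 232.
Interpolate: 157 + 0.2·(232 − 157) = 157 + 0.2·75 = 172.

172.00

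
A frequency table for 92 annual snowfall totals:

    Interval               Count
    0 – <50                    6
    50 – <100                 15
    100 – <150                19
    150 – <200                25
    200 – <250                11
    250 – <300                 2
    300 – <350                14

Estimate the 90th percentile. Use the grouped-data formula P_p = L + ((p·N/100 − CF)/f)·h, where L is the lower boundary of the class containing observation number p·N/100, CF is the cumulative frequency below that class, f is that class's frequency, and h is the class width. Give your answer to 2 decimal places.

317.14

N = 92; target position k = 90/100 · 92 = 82.8.
Cumulative frequencies: 6, 21, 40, 65, 76, 78, 92.
Observation 82.8 falls in the class 300 – <350.
L = 300, CF = 78, f = 14, h = 50.
P90 = 300 + ((82.8 − 78)/14)·50 = 300 + 17.1429 = 317.143.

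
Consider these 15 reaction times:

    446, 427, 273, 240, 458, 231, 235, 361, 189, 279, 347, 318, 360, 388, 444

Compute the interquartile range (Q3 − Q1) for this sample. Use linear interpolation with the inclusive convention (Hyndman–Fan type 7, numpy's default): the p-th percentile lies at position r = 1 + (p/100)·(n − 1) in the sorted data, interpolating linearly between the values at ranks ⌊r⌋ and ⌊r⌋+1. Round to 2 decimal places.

151.00

Sorted: 189, 231, 235, 240, 273, 279, 318, 347, 360, 361, 388, 427, 444, 446, 458.
n = 15.
P25: r = 4.5; ranks 4–5 are 240, 273; interpolating gives 256.5.
P75: r = 11.5; ranks 11–12 are 388, 427; interpolating gives 407.5.
Difference: 407.5 − 256.5 = 151.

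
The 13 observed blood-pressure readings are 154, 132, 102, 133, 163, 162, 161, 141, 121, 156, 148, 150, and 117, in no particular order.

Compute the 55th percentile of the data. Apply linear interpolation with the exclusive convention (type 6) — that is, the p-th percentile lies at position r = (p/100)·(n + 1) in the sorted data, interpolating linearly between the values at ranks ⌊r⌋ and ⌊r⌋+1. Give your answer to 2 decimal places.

149.40

Sorted: 102, 117, 121, 132, 133, 141, 148, 150, 154, 156, 161, 162, 163.
n = 13.
r = (55/100)·(13 + 1) = 7.7.
Rank 7 is 148 and rank 8 is 150.
Interpolate: 148 + 0.7·(150 − 148) = 148 + 0.7·2 = 149.4.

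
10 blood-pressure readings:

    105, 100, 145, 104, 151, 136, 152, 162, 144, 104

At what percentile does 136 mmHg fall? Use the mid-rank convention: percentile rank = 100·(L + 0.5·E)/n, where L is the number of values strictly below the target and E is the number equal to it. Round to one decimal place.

Sorted: 100, 104, 104, 105, 136, 144, 145, 151, 152, 162.
Count below 136: L = 4; count equal: E = 1; n = 10.
Percentile rank = 100·(4 + 0.5·1)/10 = 100·4.5/10 = 45.

45.0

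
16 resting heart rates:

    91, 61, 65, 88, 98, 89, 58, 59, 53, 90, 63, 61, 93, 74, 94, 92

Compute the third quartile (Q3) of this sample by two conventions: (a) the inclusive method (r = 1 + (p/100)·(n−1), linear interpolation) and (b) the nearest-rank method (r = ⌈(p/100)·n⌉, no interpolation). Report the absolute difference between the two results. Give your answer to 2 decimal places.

Sorted: 53, 58, 59, 61, 61, 63, 65, 74, 88, 89, 90, 91, 92, 93, 94, 98.
n = 16.
(a) r = 12.25; between ranks 12 (91) and 13 (92): 91.25.
(b) the nearest-rank method: rank 12 → 91.
|91.25 − 91| = 0.25.

0.25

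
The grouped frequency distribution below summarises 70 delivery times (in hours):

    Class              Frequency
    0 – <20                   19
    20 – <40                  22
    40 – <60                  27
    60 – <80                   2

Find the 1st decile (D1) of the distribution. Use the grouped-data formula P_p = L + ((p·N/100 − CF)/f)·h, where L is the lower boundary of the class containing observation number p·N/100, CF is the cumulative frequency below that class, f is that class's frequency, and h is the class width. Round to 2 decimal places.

7.37

N = 70; target position k = 10/100 · 70 = 7.
Cumulative frequencies: 19, 41, 68, 70.
Observation 7 falls in the class 0 – <20.
L = 0, CF = 0, f = 19, h = 20.
P10 = 0 + ((7 − 0)/19)·20 = 0 + 7.36842 = 7.36842.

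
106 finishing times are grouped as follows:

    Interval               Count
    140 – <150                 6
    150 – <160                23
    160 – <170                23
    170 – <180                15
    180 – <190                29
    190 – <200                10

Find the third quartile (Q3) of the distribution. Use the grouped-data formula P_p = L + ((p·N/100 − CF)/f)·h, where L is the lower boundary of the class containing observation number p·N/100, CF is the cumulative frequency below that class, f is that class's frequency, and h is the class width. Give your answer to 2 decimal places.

184.31

N = 106; target position k = 75/100 · 106 = 79.5.
Cumulative frequencies: 6, 29, 52, 67, 96, 106.
Observation 79.5 falls in the class 180 – <190.
L = 180, CF = 67, f = 29, h = 10.
P75 = 180 + ((79.5 − 67)/29)·10 = 180 + 4.31034 = 184.31.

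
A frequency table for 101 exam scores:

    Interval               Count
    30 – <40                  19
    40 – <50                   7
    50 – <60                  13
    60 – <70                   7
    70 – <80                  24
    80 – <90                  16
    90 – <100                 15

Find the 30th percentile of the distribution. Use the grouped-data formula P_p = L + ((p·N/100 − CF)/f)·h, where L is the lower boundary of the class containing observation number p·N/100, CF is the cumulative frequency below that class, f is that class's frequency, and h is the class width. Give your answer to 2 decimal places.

53.31

N = 101; target position k = 30/100 · 101 = 30.3.
Cumulative frequencies: 19, 26, 39, 46, 70, 86, 101.
Observation 30.3 falls in the class 50 – <60.
L = 50, CF = 26, f = 13, h = 10.
P30 = 50 + ((30.3 − 26)/13)·10 = 50 + 3.30769 = 53.3077.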